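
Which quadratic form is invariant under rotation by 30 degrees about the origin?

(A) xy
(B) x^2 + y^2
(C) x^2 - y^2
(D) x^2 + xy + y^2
B

Rotation by 30 degrees sends (x, y) to (sqrt(3)x/2 - y/2, x/2 + sqrt(3)y/2).
Substitute the transformed coordinates into each option and compare with the original:
(A) xy  ->  (sqrt(3)x/2 - y/2)(x/2 + sqrt(3)y/2) = sqrt(3)x^2/4 + xy/2 - sqrt(3)y^2/4   [differs from xy: not invariant]
(B) x^2 + y^2  ->  (sqrt(3)x/2 - y/2)^2 + (x/2 + sqrt(3)y/2)^2 = x^2 + y^2   [equals x^2 + y^2: invariant]
(C) x^2 - y^2  ->  (sqrt(3)x/2 - y/2)^2 - (x/2 + sqrt(3)y/2)^2 = x^2/2 - sqrt(3)xy - y^2/2   [differs from x^2 - y^2: not invariant]
(D) x^2 + xy + y^2  ->  (sqrt(3)x/2 - y/2)^2 + (sqrt(3)x/2 - y/2)(x/2 + sqrt(3)y/2) + (x/2 + sqrt(3)y/2)^2 = sqrt(3)x^2/4 + x^2 + xy/2 - sqrt(3)y^2/4 + y^2   [differs from x^2 + xy + y^2: not invariant]

Only option (B), x^2 + y^2, is unchanged by the transformation.
x^2 + y^2 is the squared distance from the origin, which rotations preserve.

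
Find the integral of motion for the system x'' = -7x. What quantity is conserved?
E = (x')^2 + 7x^2

Multiply the equation by x':
x' * x'' = -7x * x'
The left side is d/dt[(x')^2/2] and the right side is d/dt[-7x^2/2], so
d/dt[(x')^2/2 + 7x^2/2] = 0, i.e. (x')^2/2 + 7x^2/2 = constant.
Multiplying by 2, the integral of motion is E = (x')^2 + 7x^2.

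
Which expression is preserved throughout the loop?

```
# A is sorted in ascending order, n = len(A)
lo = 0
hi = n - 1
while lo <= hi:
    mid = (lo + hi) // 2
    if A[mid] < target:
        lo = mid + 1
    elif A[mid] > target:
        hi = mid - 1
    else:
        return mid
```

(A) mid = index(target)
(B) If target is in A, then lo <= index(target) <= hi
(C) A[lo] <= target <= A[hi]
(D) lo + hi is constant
B

A loop invariant must hold before the first iteration and be re-established by every execution of the body.

(B) If target is in A, then lo <= index(target) <= hi: Before the loop [lo, hi] = [0, n-1] covers every index. When A[mid] < target, sortedness puts target strictly to the right of mid, so setting lo = mid + 1 keeps index(target) in [lo, hi]; symmetrically for hi = mid - 1. Hence 'if target is in A then lo <= index(target) <= hi' holds after every iteration, and when lo > hi it proves target is absent.

The other options fail:
(A) mid = index(target): mid is just the current probe; it equals index(target) only on the iteration that returns.
(C) A[lo] <= target <= A[hi]: fails when target is not in A (e.g. target < A[0] already violates it before the loop), so it is not maintained in general.
(D) lo + hi is constant: each iteration moves exactly one of lo, hi, so lo + hi changes (e.g. 0 + (n-1) becomes (mid+1) + (n-1)).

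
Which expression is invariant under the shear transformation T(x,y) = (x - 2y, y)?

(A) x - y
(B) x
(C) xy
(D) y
D

Under the shear T(x,y) = (x - 2y, y):
Substitute the transformed coordinates into each option and compare with the original:
(A) x - y  ->  (x - 2y) - (y) = x - 3y   [differs from x - y: not invariant]
(B) x  ->  (x - 2y) = x - 2y   [differs from x: not invariant]
(C) xy  ->  (x - 2y)(y) = xy - 2y^2   [differs from xy: not invariant]
(D) y  ->  (y) = y   [equals y: invariant]

Only option (D), y, is unchanged by the transformation.
A horizontal shear moves points parallel to the x-axis, so the y-coordinate (and any function of y alone) is unchanged.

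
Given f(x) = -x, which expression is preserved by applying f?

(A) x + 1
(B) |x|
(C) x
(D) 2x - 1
B

For f(x) = -x:
Applying f replaces x by -x. Since |-x| = |x|, the absolute value is unchanged by f, whereas x -> -x, 2x - 1 -> -2x - 1 and x + 1 -> -x + 1 all change.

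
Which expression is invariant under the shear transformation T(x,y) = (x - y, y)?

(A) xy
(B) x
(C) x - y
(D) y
D

Under the shear T(x,y) = (x - y, y):
Substitute the transformed coordinates into each option and compare with the original:
(A) xy  ->  (x - y)(y) = xy - y^2   [differs from xy: not invariant]
(B) x  ->  (x - y) = x - y   [differs from x: not invariant]
(C) x - y  ->  (x - y) - (y) = x - 2y   [differs from x - y: not invariant]
(D) y  ->  (y) = y   [equals y: invariant]

Only option (D), y, is unchanged by the transformation.
A horizontal shear moves points parallel to the x-axis, so the y-coordinate (and any function of y alone) is unchanged.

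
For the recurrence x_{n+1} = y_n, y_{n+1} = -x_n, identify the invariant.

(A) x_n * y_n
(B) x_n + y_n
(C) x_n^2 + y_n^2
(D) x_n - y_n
C

For the recurrence x_{n+1} = y_n, y_{n+1} = -x_n:

x_{n+1}^2 + y_{n+1}^2 = y_n^2 + (-x_n)^2 = x_n^2 + y_n^2
The sum of squares is conserved (like energy in a harmonic oscillator).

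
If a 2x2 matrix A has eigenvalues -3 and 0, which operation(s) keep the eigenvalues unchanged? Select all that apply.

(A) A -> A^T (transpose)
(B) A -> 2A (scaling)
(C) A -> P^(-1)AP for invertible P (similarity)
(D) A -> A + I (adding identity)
A and C

Eigenvalues are preserved by:
1. Similarity transformations: A -> P^(-1)AP (same characteristic polynomial)
2. Transpose: A^T has the same eigenvalues as A

Eigenvalues are NOT preserved by:
- Adding identity: eigenvalues become -3+1, 0+1
- Scaling: eigenvalues become -6, 0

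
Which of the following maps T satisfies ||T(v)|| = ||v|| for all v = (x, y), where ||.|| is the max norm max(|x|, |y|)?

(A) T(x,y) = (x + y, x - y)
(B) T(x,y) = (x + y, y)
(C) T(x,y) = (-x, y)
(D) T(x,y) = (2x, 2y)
C

A transformation preserves a norm if ||T(v)|| = ||v|| for every v; a single vector where the norm changes rules an option out.

(A) T(x,y) = (x + y, x - y): v = (1, 1) has norm max(|1|, |1|) = 1, but T(v) = (2, 0) has norm 2 -- not preserved.
(B) T(x,y) = (x + y, y): v = (1, 1) has norm max(|1|, |1|) = 1, but T(v) = (2, 1) has norm 2 -- not preserved.
(C) T(x,y) = (-x, y): preserves the norm -- it only permutes the coordinates and/or flips signs, which leaves max(|x|, |y|) unchanged.
(D) T(x,y) = (2x, 2y): v = (1, 0) has norm max(|1|, |0|) = 1, but T(v) = (2, 0) has norm 2 -- not preserved.

Therefore the answer is (C).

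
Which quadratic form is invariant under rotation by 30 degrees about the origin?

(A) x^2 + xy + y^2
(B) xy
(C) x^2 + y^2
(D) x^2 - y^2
C

Rotation by 30 degrees sends (x, y) to (sqrt(3)x/2 - y/2, x/2 + sqrt(3)y/2).
Substitute the transformed coordinates into each option and compare with the original:
(A) x^2 + xy + y^2  ->  (sqrt(3)x/2 - y/2)^2 + (sqrt(3)x/2 - y/2)(x/2 + sqrt(3)y/2) + (x/2 + sqrt(3)y/2)^2 = sqrt(3)x^2/4 + x^2 + xy/2 - sqrt(3)y^2/4 + y^2   [differs from x^2 + xy + y^2: not invariant]
(B) xy  ->  (sqrt(3)x/2 - y/2)(x/2 + sqrt(3)y/2) = sqrt(3)x^2/4 + xy/2 - sqrt(3)y^2/4   [differs from xy: not invariant]
(C) x^2 + y^2  ->  (sqrt(3)x/2 - y/2)^2 + (x/2 + sqrt(3)y/2)^2 = x^2 + y^2   [equals x^2 + y^2: invariant]
(D) x^2 - y^2  ->  (sqrt(3)x/2 - y/2)^2 - (x/2 + sqrt(3)y/2)^2 = x^2/2 - sqrt(3)xy - y^2/2   [differs from x^2 - y^2: not invariant]

Only option (C), x^2 + y^2, is unchanged by the transformation.
x^2 + y^2 is the squared distance from the origin, which rotations preserve.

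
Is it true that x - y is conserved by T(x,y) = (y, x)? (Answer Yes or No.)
No

Substitute T(x,y) = (y, x) into the expression and compare with the original.

Original: x - y
After applying T: (y) - (x) = -x + y

This differs from the original x - y (difference: -2x + 2y), so the expression is NOT invariant.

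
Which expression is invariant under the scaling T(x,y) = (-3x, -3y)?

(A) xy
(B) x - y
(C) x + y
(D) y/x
D

Under the uniform scaling T(x,y) = (-3x, -3y):
Substitute the transformed coordinates into each option and compare with the original:
(A) xy  ->  (-3x)(-3y) = 9xy   [differs from xy: not invariant]
(B) x - y  ->  (-3x) - (-3y) = -3x + 3y   [differs from x - y: not invariant]
(C) x + y  ->  (-3x) + (-3y) = -3x - 3y   [differs from x + y: not invariant]
(D) y/x  ->  (-3y)/(-3x) = y/x   [equals y/x: invariant]

Only option (D), y/x, is unchanged by the transformation.
The common factor -3 cancels in a ratio of coordinates, while sums, products and sums of squares pick up factors of -3 or 9.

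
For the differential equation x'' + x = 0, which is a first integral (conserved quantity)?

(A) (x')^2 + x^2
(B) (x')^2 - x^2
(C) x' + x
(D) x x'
A

A first integral I satisfies dI/dt = 0 along every solution. Differentiate each option and use the equation of motion:
(A) d/dt[(x')^2 + x^2] = 2x'x'' + 2x x' = 2x'(-x) + 2x x' = 0
(B) d/dt[(x')^2 - x^2] = 2x'x'' - 2x x' = -4x x', not identically 0
(C) d/dt[x' + x] = x'' + x' = -x + x', not identically 0
(D) d/dt[x x'] = (x')^2 + x x'' = (x')^2 - x^2, not identically 0

Only (A) has zero time-derivative. So the energy-like quantity (x')^2 + x^2 is the first integral.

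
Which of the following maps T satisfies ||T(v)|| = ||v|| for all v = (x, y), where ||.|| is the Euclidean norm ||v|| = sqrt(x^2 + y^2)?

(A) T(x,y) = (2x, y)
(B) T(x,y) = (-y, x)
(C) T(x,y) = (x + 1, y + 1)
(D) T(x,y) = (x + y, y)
B

A transformation preserves a norm if ||T(v)|| = ||v|| for every v; a single vector where the norm changes rules an option out.

(A) T(x,y) = (2x, y): v = (1, 0) has norm sqrt((1)^2 + (0)^2) = 1, but T(v) = (2, 0) has norm 2 -- not preserved.
(B) T(x,y) = (-y, x): preserves the norm -- it is an orthogonal map (a rotation/reflection), and (-y)^2 + (x)^2 simplifies to x^2 + y^2.
(C) T(x,y) = (x + 1, y + 1): v = (1, 0) has norm sqrt((1)^2 + (0)^2) = 1, but T(v) = (2, 1) has norm sqrt(5) -- not preserved.
(D) T(x,y) = (x + y, y): v = (0, 1) has norm sqrt((0)^2 + (1)^2) = 1, but T(v) = (1, 1) has norm sqrt(2) -- not preserved.

Therefore the answer is (B).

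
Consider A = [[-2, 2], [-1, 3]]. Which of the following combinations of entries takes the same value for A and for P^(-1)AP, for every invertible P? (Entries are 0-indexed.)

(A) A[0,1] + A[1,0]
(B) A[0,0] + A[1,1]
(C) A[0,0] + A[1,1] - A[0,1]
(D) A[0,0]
B

A[0,0] + A[1,1] is the trace of A. By the cyclic property of the trace, tr(P^(-1)AP) = tr(APP^(-1)) = tr(A), so it is the same for every matrix similar to A.

The other combinations are not similarity invariants. For example, take P = [[1, 2], [0, 1]] (det P = 1), so P^(-1) = [[1, -2], [0, 1]] and
B = P^(-1)AP = [[0, -4], [-1, 1]].
Evaluating each option on A and on B:
(A) A[0,1] + A[1,0]: 1 for A, -5 for B -> changes
(B) A[0,0] + A[1,1]: 1 for A, 1 for B -> unchanged
(C) A[0,0] + A[1,1] - A[0,1]: -1 for A, 5 for B -> changes
(D) A[0,0]: -2 for A, 0 for B -> changes

Only (B) A[0,0] + A[1,1] = 1 survives (and it does so for every P, not just this one), so it is the invariant.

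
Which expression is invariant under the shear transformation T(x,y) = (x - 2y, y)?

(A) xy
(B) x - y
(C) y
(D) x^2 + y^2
C

Under the shear T(x,y) = (x - 2y, y):
Substitute the transformed coordinates into each option and compare with the original:
(A) xy  ->  (x - 2y)(y) = xy - 2y^2   [differs from xy: not invariant]
(B) x - y  ->  (x - 2y) - (y) = x - 3y   [differs from x - y: not invariant]
(C) y  ->  (y) = y   [equals y: invariant]
(D) x^2 + y^2  ->  (x - 2y)^2 + (y)^2 = x^2 - 4xy + 5y^2   [differs from x^2 + y^2: not invariant]

Only option (C), y, is unchanged by the transformation.
A horizontal shear moves points parallel to the x-axis, so the y-coordinate (and any function of y alone) is unchanged.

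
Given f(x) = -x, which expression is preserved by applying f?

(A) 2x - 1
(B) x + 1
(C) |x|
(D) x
C

For f(x) = -x:
Applying f replaces x by -x. Since |-x| = |x|, the absolute value is unchanged by f, whereas x -> -x, 2x - 1 -> -2x - 1 and x + 1 -> -x + 1 all change.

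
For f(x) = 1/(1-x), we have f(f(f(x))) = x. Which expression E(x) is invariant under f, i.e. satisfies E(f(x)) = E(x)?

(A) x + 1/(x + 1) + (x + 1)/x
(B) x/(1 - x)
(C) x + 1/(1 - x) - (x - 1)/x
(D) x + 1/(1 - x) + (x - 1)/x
D

Replace x by f(x) = 1/(1 - x) in each option and simplify. As a quick numerical cross-check, also compare E(5) with E(f(5)) = E(-1/4).

(A) x + 1/(x + 1) + (x + 1)/x  ->  (1/(1 - x)) + 1/((1/(1 - x)) + 1) + ((1/(1 - x)) + 1)/(1/(1 - x)) = (-x^3 + 6x^2 - 11x + 7)/(x^2 - 3x + 2); check: E(5) = 191/30 but E(-1/4) = -23/12.   [not invariant]
(B) x/(1 - x)  ->  (1/(1 - x))/(1 - (1/(1 - x))) = -1/x; check: E(5) = -5/4 but E(-1/4) = -1/5.   [not invariant]
(C) x + 1/(1 - x) - (x - 1)/x  ->  (1/(1 - x)) + 1/(1 - (1/(1 - x))) - ((1/(1 - x)) - 1)/(1/(1 - x)) = (x^2(1 - x) - x + (x - 1)^2)/(x(x - 1)); check: E(5) = 79/20 but E(-1/4) = -89/20.   [not invariant]
(D) x + 1/(1 - x) + (x - 1)/x  ->  (1/(1 - x)) + 1/(1 - (1/(1 - x))) + ((1/(1 - x)) - 1)/(1/(1 - x)), which simplifies back to x + 1/(1 - x) + (x - 1)/x; check: E(5) = 111/20, E(-1/4) = 111/20.   [invariant]

Only (D) is unchanged. Indeed f(f(x)) = 1/(1 - 1/(1-x)) = (1-x)/(-x) = (x-1)/x, so E(x) = x + f(x) + f(f(x)) is the sum over the whole 3-cycle; applying f just permutes the three terms cyclically (x -> f(x) -> f(f(x)) -> x), leaving the sum unchanged.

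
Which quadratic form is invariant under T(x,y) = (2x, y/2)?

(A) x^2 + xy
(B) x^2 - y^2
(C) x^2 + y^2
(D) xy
D

T multiplies x by 2 and divides y by 2.
Substitute the transformed coordinates into each option and compare with the original:
(A) x^2 + xy  ->  (2x)^2 + (2x)(y/2) = 4x^2 + xy   [differs from x^2 + xy: not invariant]
(B) x^2 - y^2  ->  (2x)^2 - (y/2)^2 = 4x^2 - y^2/4   [differs from x^2 - y^2: not invariant]
(C) x^2 + y^2  ->  (2x)^2 + (y/2)^2 = 4x^2 + y^2/4   [differs from x^2 + y^2: not invariant]
(D) xy  ->  (2x)(y/2) = xy   [equals xy: invariant]

Only option (D), xy, is unchanged by the transformation.
The factors 2 and 1/2 cancel only in the pure product xy.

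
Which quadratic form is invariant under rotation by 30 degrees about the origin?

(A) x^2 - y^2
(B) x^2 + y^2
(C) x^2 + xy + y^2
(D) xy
B

Rotation by 30 degrees sends (x, y) to (sqrt(3)x/2 - y/2, x/2 + sqrt(3)y/2).
Substitute the transformed coordinates into each option and compare with the original:
(A) x^2 - y^2  ->  (sqrt(3)x/2 - y/2)^2 - (x/2 + sqrt(3)y/2)^2 = x^2/2 - sqrt(3)xy - y^2/2   [differs from x^2 - y^2: not invariant]
(B) x^2 + y^2  ->  (sqrt(3)x/2 - y/2)^2 + (x/2 + sqrt(3)y/2)^2 = x^2 + y^2   [equals x^2 + y^2: invariant]
(C) x^2 + xy + y^2  ->  (sqrt(3)x/2 - y/2)^2 + (sqrt(3)x/2 - y/2)(x/2 + sqrt(3)y/2) + (x/2 + sqrt(3)y/2)^2 = sqrt(3)x^2/4 + x^2 + xy/2 - sqrt(3)y^2/4 + y^2   [differs from x^2 + xy + y^2: not invariant]
(D) xy  ->  (sqrt(3)x/2 - y/2)(x/2 + sqrt(3)y/2) = sqrt(3)x^2/4 + xy/2 - sqrt(3)y^2/4   [differs from xy: not invariant]

Only option (B), x^2 + y^2, is unchanged by the transformation.
x^2 + y^2 is the squared distance from the origin, which rotations preserve.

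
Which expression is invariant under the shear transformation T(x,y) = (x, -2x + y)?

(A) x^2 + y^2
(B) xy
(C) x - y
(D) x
D

Under the shear T(x,y) = (x, -2x + y):
Substitute the transformed coordinates into each option and compare with the original:
(A) x^2 + y^2  ->  (x)^2 + (-2x + y)^2 = 5x^2 - 4xy + y^2   [differs from x^2 + y^2: not invariant]
(B) xy  ->  (x)(-2x + y) = -2x^2 + xy   [differs from xy: not invariant]
(C) x - y  ->  (x) - (-2x + y) = 3x - y   [differs from x - y: not invariant]
(D) x  ->  (x) = x   [equals x: invariant]

Only option (D), x, is unchanged by the transformation.
A vertical shear moves points parallel to the y-axis, so the x-coordinate (and any function of x alone) is unchanged.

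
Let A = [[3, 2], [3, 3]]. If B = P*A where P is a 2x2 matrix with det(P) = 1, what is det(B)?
3

By the multiplicative property of determinants, det(B) = det(P*A) = det(P) * det(A) = det(A),
so the determinant is invariant under multiplication by any determinant-1 matrix; we just need det(A).

det(A) = (3)(3) - (2)(3) = 9 - 6 = 3

Therefore det(B) = 1 * 3 = 3.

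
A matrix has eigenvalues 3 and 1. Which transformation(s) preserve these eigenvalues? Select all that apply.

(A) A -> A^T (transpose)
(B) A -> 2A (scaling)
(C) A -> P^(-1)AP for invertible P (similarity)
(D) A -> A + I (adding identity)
A and C

Eigenvalues are preserved by:
1. Similarity transformations: A -> P^(-1)AP (same characteristic polynomial)
2. Transpose: A^T has the same eigenvalues as A

Eigenvalues are NOT preserved by:
- Adding identity: eigenvalues become 3+1, 1+1
- Scaling: eigenvalues become 6, 2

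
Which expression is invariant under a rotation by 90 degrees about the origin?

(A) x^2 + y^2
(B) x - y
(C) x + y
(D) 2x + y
A

A rotation by 90 degrees sends (x, y) to (-y, x).
Substitute the transformed coordinates into each option and compare with the original:
(A) x^2 + y^2  ->  (-y)^2 + (x)^2 = x^2 + y^2   [equals x^2 + y^2: invariant]
(B) x - y  ->  (-y) - (x) = -x - y   [differs from x - y: not invariant]
(C) x + y  ->  (-y) + (x) = x - y   [differs from x + y: not invariant]
(D) 2x + y  ->  2(-y) + (x) = x - 2y   [differs from 2x + y: not invariant]

Only option (A), x^2 + y^2, is unchanged by the transformation.
Geometrically, x^2 + y^2 is the squared distance from the origin, which every rotation about the origin preserves.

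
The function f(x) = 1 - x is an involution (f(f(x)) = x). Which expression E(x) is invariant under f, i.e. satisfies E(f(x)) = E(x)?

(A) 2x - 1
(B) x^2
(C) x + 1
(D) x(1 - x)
D

Replace x by f(x) = 1 - x in each option and simplify. As a quick numerical cross-check, also compare E(4) with E(f(4)) = E(-3).

(A) 2x - 1  ->  2(1 - x) - 1 = 1 - 2x; check: E(4) = 7 but E(-3) = -7.   [not invariant]
(B) x^2  ->  (1 - x)^2 = (x - 1)^2; check: E(4) = 16 but E(-3) = 9.   [not invariant]
(C) x + 1  ->  (1 - x) + 1 = 2 - x; check: E(4) = 5 but E(-3) = -2.   [not invariant]
(D) x(1 - x)  ->  (1 - x)(1 - (1 - x)), which simplifies back to x(1 - x); check: E(4) = -12, E(-3) = -12.   [invariant]

Only (D) is unchanged. E is symmetric under swapping x with f(x) = 1 - x, which is exactly what an involution does.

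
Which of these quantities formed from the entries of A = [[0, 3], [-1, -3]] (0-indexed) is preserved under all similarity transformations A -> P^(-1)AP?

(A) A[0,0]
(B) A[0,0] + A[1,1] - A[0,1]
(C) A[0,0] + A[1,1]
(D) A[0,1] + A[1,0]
C

A[0,0] + A[1,1] is the trace of A. By the cyclic property of the trace, tr(P^(-1)AP) = tr(APP^(-1)) = tr(A), so it is the same for every matrix similar to A.

The other combinations are not similarity invariants. For example, take P = [[1, 2], [0, 1]] (det P = 1), so P^(-1) = [[1, -2], [0, 1]] and
B = P^(-1)AP = [[2, 13], [-1, -5]].
Evaluating each option on A and on B:
(A) A[0,0]: 0 for A, 2 for B -> changes
(B) A[0,0] + A[1,1] - A[0,1]: -6 for A, -16 for B -> changes
(C) A[0,0] + A[1,1]: -3 for A, -3 for B -> unchanged
(D) A[0,1] + A[1,0]: 2 for A, 12 for B -> changes

Only (C) A[0,0] + A[1,1] = -3 survives (and it does so for every P, not just this one), so it is the invariant.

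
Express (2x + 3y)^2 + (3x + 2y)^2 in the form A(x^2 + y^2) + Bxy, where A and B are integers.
13(x^2 + y^2) + 24xy

Expanding: (2x + 3y)^2 = 4x^2 + 12xy + 9y^2
(3x + 2y)^2 = 9x^2 + 12xy + 4y^2
Sum = (4+9)(x^2+y^2) + 24xy = 13(x^2 + y^2) + 24xy
This is symmetric in x and y.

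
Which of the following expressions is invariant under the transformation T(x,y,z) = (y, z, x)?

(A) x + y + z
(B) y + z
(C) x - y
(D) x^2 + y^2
A

Apply T(x,y,z) = (y, z, x) to each option, i.e. replace (x, y, z) by the transformed coordinates.
Substitute the transformed coordinates into each option and compare with the original:
(A) x + y + z  ->  (y) + (z) + (x) = x + y + z   [equals x + y + z: invariant]
(B) y + z  ->  (z) + (x) = x + z   [differs from y + z: not invariant]
(C) x - y  ->  (y) - (z) = y - z   [differs from x - y: not invariant]
(D) x^2 + y^2  ->  (y)^2 + (z)^2 = y^2 + z^2   [differs from x^2 + y^2: not invariant]

Only option (A), x + y + z, is unchanged by the transformation.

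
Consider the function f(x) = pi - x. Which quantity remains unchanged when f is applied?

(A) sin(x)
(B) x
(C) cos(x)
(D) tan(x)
A

For f(x) = pi - x:
sin(pi - x) = sin(x), so sine is invariant under this transformation.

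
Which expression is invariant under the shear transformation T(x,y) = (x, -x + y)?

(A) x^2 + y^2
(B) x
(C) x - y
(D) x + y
B

Under the shear T(x,y) = (x, -x + y):
Substitute the transformed coordinates into each option and compare with the original:
(A) x^2 + y^2  ->  (x)^2 + (-x + y)^2 = 2x^2 - 2xy + y^2   [differs from x^2 + y^2: not invariant]
(B) x  ->  (x) = x   [equals x: invariant]
(C) x - y  ->  (x) - (-x + y) = 2x - y   [differs from x - y: not invariant]
(D) x + y  ->  (x) + (-x + y) = y   [differs from x + y: not invariant]

Only option (B), x, is unchanged by the transformation.
A vertical shear moves points parallel to the y-axis, so the x-coordinate (and any function of x alone) is unchanged.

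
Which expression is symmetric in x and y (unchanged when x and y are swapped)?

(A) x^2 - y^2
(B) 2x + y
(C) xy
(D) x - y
C

A symmetric expression is unchanged when the variables are permuted; here the transformation to test is the swap (x, y) -> (y, x).
Substitute the transformed coordinates into each option and compare with the original:
(A) x^2 - y^2  ->  (y)^2 - (x)^2 = -x^2 + y^2   [differs from x^2 - y^2: not invariant]
(B) 2x + y  ->  2(y) + (x) = x + 2y   [differs from 2x + y: not invariant]
(C) xy  ->  (y)(x) = xy   [equals xy: invariant]
(D) x - y  ->  (y) - (x) = -x + y   [differs from x - y: not invariant]

Only option (C), xy, is unchanged by the transformation.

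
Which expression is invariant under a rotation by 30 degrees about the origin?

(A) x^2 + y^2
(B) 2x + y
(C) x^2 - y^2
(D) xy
A

A rotation by 30 degrees sends (x, y) to (sqrt(3)x/2 - y/2, x/2 + sqrt(3)y/2).
Substitute the transformed coordinates into each option and compare with the original:
(A) x^2 + y^2  ->  (sqrt(3)x/2 - y/2)^2 + (x/2 + sqrt(3)y/2)^2 = x^2 + y^2   [equals x^2 + y^2: invariant]
(B) 2x + y  ->  2(sqrt(3)x/2 - y/2) + (x/2 + sqrt(3)y/2) = x/2 + sqrt(3)x - y + sqrt(3)y/2   [differs from 2x + y: not invariant]
(C) x^2 - y^2  ->  (sqrt(3)x/2 - y/2)^2 - (x/2 + sqrt(3)y/2)^2 = x^2/2 - sqrt(3)xy - y^2/2   [differs from x^2 - y^2: not invariant]
(D) xy  ->  (sqrt(3)x/2 - y/2)(x/2 + sqrt(3)y/2) = sqrt(3)x^2/4 + xy/2 - sqrt(3)y^2/4   [differs from xy: not invariant]

Only option (A), x^2 + y^2, is unchanged by the transformation.
Geometrically, x^2 + y^2 is the squared distance from the origin, which every rotation about the origin preserves.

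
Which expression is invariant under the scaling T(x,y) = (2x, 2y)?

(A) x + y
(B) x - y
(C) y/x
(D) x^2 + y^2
C

Under the uniform scaling T(x,y) = (2x, 2y):
Substitute the transformed coordinates into each option and compare with the original:
(A) x + y  ->  (2x) + (2y) = 2x + 2y   [differs from x + y: not invariant]
(B) x - y  ->  (2x) - (2y) = 2x - 2y   [differs from x - y: not invariant]
(C) y/x  ->  (2y)/(2x) = y/x   [equals y/x: invariant]
(D) x^2 + y^2  ->  (2x)^2 + (2y)^2 = 4x^2 + 4y^2   [differs from x^2 + y^2: not invariant]

Only option (C), y/x, is unchanged by the transformation.
The common factor 2 cancels in a ratio of coordinates, while sums, products and sums of squares pick up factors of 2 or 4.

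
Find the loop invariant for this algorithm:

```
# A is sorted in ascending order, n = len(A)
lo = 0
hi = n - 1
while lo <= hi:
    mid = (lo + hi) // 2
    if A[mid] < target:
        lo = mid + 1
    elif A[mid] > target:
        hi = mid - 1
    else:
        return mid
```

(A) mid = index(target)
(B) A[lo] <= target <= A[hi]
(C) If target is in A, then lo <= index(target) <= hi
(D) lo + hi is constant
C

A loop invariant must hold before the first iteration and be re-established by every execution of the body.

(C) If target is in A, then lo <= index(target) <= hi: Before the loop [lo, hi] = [0, n-1] covers every index. When A[mid] < target, sortedness puts target strictly to the right of mid, so setting lo = mid + 1 keeps index(target) in [lo, hi]; symmetrically for hi = mid - 1. Hence 'if target is in A then lo <= index(target) <= hi' holds after every iteration, and when lo > hi it proves target is absent.

The other options fail:
(A) mid = index(target): mid is just the current probe; it equals index(target) only on the iteration that returns.
(B) A[lo] <= target <= A[hi]: fails when target is not in A (e.g. target < A[0] already violates it before the loop), so it is not maintained in general.
(D) lo + hi is constant: each iteration moves exactly one of lo, hi, so lo + hi changes (e.g. 0 + (n-1) becomes (mid+1) + (n-1)).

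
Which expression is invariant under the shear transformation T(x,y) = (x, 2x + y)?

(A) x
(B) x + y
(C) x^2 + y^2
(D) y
A

Under the shear T(x,y) = (x, 2x + y):
Substitute the transformed coordinates into each option and compare with the original:
(A) x  ->  (x) = x   [equals x: invariant]
(B) x + y  ->  (x) + (2x + y) = 3x + y   [differs from x + y: not invariant]
(C) x^2 + y^2  ->  (x)^2 + (2x + y)^2 = 5x^2 + 4xy + y^2   [differs from x^2 + y^2: not invariant]
(D) y  ->  (2x + y) = 2x + y   [differs from y: not invariant]

Only option (A), x, is unchanged by the transformation.
A vertical shear moves points parallel to the y-axis, so the x-coordinate (and any function of x alone) is unchanged.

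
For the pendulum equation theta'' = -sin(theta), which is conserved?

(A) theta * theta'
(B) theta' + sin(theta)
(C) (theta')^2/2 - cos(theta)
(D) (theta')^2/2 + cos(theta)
C

A first integral I satisfies dI/dt = 0 along every solution. Differentiate each option and use the equation of motion:
(A) d/dt[theta * theta'] = (theta')^2 + theta theta'' = (theta')^2 - theta sin(theta), not identically 0
(B) d/dt[theta' + sin(theta)] = theta'' + cos(theta) theta' = -sin(theta) + theta' cos(theta), not identically 0
(C) d/dt[(theta')^2/2 - cos(theta)] = theta' theta'' + sin(theta) theta' = theta'(-sin(theta)) + theta' sin(theta) = 0
(D) d/dt[(theta')^2/2 + cos(theta)] = theta' theta'' - sin(theta) theta' = -2 theta' sin(theta), not identically 0

Only (C) has zero time-derivative. This is the total energy: kinetic (theta')^2/2 plus potential -cos(theta).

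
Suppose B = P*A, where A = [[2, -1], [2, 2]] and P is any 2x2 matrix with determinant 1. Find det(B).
6

By the multiplicative property of determinants, det(B) = det(P*A) = det(P) * det(A) = det(A),
so the determinant is invariant under multiplication by any determinant-1 matrix; we just need det(A).

det(A) = (2)(2) - (-1)(2) = 4 - (-2) = 6

Therefore det(B) = 1 * 6 = 6.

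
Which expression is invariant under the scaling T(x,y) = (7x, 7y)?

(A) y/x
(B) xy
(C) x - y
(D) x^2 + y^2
A

Under the uniform scaling T(x,y) = (7x, 7y):
Substitute the transformed coordinates into each option and compare with the original:
(A) y/x  ->  (7y)/(7x) = y/x   [equals y/x: invariant]
(B) xy  ->  (7x)(7y) = 49xy   [differs from xy: not invariant]
(C) x - y  ->  (7x) - (7y) = 7x - 7y   [differs from x - y: not invariant]
(D) x^2 + y^2  ->  (7x)^2 + (7y)^2 = 49x^2 + 49y^2   [differs from x^2 + y^2: not invariant]

Only option (A), y/x, is unchanged by the transformation.
The common factor 7 cancels in a ratio of coordinates, while sums, products and sums of squares pick up factors of 7 or 49.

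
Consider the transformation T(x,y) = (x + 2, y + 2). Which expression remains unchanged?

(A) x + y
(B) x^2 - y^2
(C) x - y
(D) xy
C

An expression E(x,y) is invariant under T if E(T(x,y)) = E(x,y). Here T(x,y) = (x + 2, y + 2).
Substitute the transformed coordinates into each option and compare with the original:
(A) x + y  ->  (x + 2) + (y + 2) = x + y + 4   [differs from x + y: not invariant]
(B) x^2 - y^2  ->  (x + 2)^2 - (y + 2)^2 = x^2 + 4x - y^2 - 4y   [differs from x^2 - y^2: not invariant]
(C) x - y  ->  (x + 2) - (y + 2) = x - y   [equals x - y: invariant]
(D) xy  ->  (x + 2)(y + 2) = xy + 2x + 2y + 4   [differs from xy: not invariant]

Only option (C), x - y, is unchanged by the transformation.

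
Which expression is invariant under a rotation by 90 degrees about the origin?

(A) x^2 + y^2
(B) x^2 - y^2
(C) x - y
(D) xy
A

A rotation by 90 degrees sends (x, y) to (-y, x).
Substitute the transformed coordinates into each option and compare with the original:
(A) x^2 + y^2  ->  (-y)^2 + (x)^2 = x^2 + y^2   [equals x^2 + y^2: invariant]
(B) x^2 - y^2  ->  (-y)^2 - (x)^2 = -x^2 + y^2   [differs from x^2 - y^2: not invariant]
(C) x - y  ->  (-y) - (x) = -x - y   [differs from x - y: not invariant]
(D) xy  ->  (-y)(x) = -xy   [differs from xy: not invariant]

Only option (A), x^2 + y^2, is unchanged by the transformation.
Geometrically, x^2 + y^2 is the squared distance from the origin, which every rotation about the origin preserves.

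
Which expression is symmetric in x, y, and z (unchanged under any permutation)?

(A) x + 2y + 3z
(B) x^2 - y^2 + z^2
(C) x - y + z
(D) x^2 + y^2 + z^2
D

A symmetric expression is unchanged when the variables are permuted; here the transformation to test is the swap (x, y) -> (y, x).
A symmetric expression must survive every permutation; the single swap x <-> y already eliminates the distractors, and the keyed expression is also unchanged by x <-> z and y <-> z (each variable enters it in exactly the same way).
Substitute the transformed coordinates into each option and compare with the original:
(A) x + 2y + 3z  ->  (y) + 2(x) + 3z = 2x + y + 3z   [differs from x + 2y + 3z: not invariant]
(B) x^2 - y^2 + z^2  ->  (y)^2 - (x)^2 + z^2 = -x^2 + y^2 + z^2   [differs from x^2 - y^2 + z^2: not invariant]
(C) x - y + z  ->  (y) - (x) + z = -x + y + z   [differs from x - y + z: not invariant]
(D) x^2 + y^2 + z^2  ->  (y)^2 + (x)^2 + z^2 = x^2 + y^2 + z^2   [equals x^2 + y^2 + z^2: invariant]

Only option (D), x^2 + y^2 + z^2, is unchanged by the transformation.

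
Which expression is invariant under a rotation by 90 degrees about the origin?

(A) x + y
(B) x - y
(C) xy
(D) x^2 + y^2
D

A rotation by 90 degrees sends (x, y) to (-y, x).
Substitute the transformed coordinates into each option and compare with the original:
(A) x + y  ->  (-y) + (x) = x - y   [differs from x + y: not invariant]
(B) x - y  ->  (-y) - (x) = -x - y   [differs from x - y: not invariant]
(C) xy  ->  (-y)(x) = -xy   [differs from xy: not invariant]
(D) x^2 + y^2  ->  (-y)^2 + (x)^2 = x^2 + y^2   [equals x^2 + y^2: invariant]

Only option (D), x^2 + y^2, is unchanged by the transformation.
Geometrically, x^2 + y^2 is the squared distance from the origin, which every rotation about the origin preserves.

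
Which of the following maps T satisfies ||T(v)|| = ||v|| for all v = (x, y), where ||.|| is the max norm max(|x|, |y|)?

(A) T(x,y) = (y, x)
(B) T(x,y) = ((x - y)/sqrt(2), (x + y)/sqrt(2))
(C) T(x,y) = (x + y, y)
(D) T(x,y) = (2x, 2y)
A

A transformation preserves a norm if ||T(v)|| = ||v|| for every v; a single vector where the norm changes rules an option out.

(A) T(x,y) = (y, x): preserves the norm -- it only permutes the coordinates and/or flips signs, which leaves max(|x|, |y|) unchanged.
(B) T(x,y) = ((x - y)/sqrt(2), (x + y)/sqrt(2)): v = (1, 0) has norm max(|1|, |0|) = 1, but T(v) = (sqrt(2)/2, sqrt(2)/2) has norm sqrt(2)/2 -- not preserved.
(C) T(x,y) = (x + y, y): v = (1, 1) has norm max(|1|, |1|) = 1, but T(v) = (2, 1) has norm 2 -- not preserved.
(D) T(x,y) = (2x, 2y): v = (1, 0) has norm max(|1|, |0|) = 1, but T(v) = (2, 0) has norm 2 -- not preserved.

Therefore the answer is (A).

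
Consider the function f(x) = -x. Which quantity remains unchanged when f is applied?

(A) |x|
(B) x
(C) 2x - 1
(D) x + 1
A

For f(x) = -x:
Applying f replaces x by -x. Since |-x| = |x|, the absolute value is unchanged by f, whereas x -> -x, 2x - 1 -> -2x - 1 and x + 1 -> -x + 1 all change.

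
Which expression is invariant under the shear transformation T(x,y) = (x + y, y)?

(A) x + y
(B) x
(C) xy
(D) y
D

Under the shear T(x,y) = (x + y, y):
Substitute the transformed coordinates into each option and compare with the original:
(A) x + y  ->  (x + y) + (y) = x + 2y   [differs from x + y: not invariant]
(B) x  ->  (x + y) = x + y   [differs from x: not invariant]
(C) xy  ->  (x + y)(y) = xy + y^2   [differs from xy: not invariant]
(D) y  ->  (y) = y   [equals y: invariant]

Only option (D), y, is unchanged by the transformation.
A horizontal shear moves points parallel to the x-axis, so the y-coordinate (and any function of y alone) is unchanged.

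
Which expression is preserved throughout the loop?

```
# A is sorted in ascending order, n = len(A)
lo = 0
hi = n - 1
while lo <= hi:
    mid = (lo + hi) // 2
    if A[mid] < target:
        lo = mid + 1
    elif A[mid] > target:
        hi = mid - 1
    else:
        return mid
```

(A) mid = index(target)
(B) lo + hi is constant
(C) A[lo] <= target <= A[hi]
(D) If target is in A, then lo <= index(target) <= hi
D

A loop invariant must hold before the first iteration and be re-established by every execution of the body.

(D) If target is in A, then lo <= index(target) <= hi: Before the loop [lo, hi] = [0, n-1] covers every index. When A[mid] < target, sortedness puts target strictly to the right of mid, so setting lo = mid + 1 keeps index(target) in [lo, hi]; symmetrically for hi = mid - 1. Hence 'if target is in A then lo <= index(target) <= hi' holds after every iteration, and when lo > hi it proves target is absent.

The other options fail:
(A) mid = index(target): mid is just the current probe; it equals index(target) only on the iteration that returns.
(B) lo + hi is constant: each iteration moves exactly one of lo, hi, so lo + hi changes (e.g. 0 + (n-1) becomes (mid+1) + (n-1)).
(C) A[lo] <= target <= A[hi]: fails when target is not in A (e.g. target < A[0] already violates it before the loop), so it is not maintained in general.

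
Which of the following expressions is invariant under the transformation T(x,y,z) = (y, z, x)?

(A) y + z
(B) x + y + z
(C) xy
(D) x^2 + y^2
B

Apply T(x,y,z) = (y, z, x) to each option, i.e. replace (x, y, z) by the transformed coordinates.
Substitute the transformed coordinates into each option and compare with the original:
(A) y + z  ->  (z) + (x) = x + z   [differs from y + z: not invariant]
(B) x + y + z  ->  (y) + (z) + (x) = x + y + z   [equals x + y + z: invariant]
(C) xy  ->  (y)(z) = yz   [differs from xy: not invariant]
(D) x^2 + y^2  ->  (y)^2 + (z)^2 = y^2 + z^2   [differs from x^2 + y^2: not invariant]

Only option (B), x + y + z, is unchanged by the transformation.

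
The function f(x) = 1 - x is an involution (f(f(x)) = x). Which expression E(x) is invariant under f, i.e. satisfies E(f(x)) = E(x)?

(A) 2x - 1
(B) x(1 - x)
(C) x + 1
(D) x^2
B

Replace x by f(x) = 1 - x in each option and simplify. As a quick numerical cross-check, also compare E(3) with E(f(3)) = E(-2).

(A) 2x - 1  ->  2(1 - x) - 1 = 1 - 2x; check: E(3) = 5 but E(-2) = -5.   [not invariant]
(B) x(1 - x)  ->  (1 - x)(1 - (1 - x)), which simplifies back to x(1 - x); check: E(3) = -6, E(-2) = -6.   [invariant]
(C) x + 1  ->  (1 - x) + 1 = 2 - x; check: E(3) = 4 but E(-2) = -1.   [not invariant]
(D) x^2  ->  (1 - x)^2 = (x - 1)^2; check: E(3) = 9 but E(-2) = 4.   [not invariant]

Only (B) is unchanged. E is symmetric under swapping x with f(x) = 1 - x, which is exactly what an involution does.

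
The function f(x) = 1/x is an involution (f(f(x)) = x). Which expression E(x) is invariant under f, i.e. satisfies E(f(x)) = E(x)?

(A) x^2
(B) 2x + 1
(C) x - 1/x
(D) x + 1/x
D

Replace x by f(x) = 1/x in each option and simplify. As a quick numerical cross-check, also compare E(5) with E(f(5)) = E(1/5).

(A) x^2  ->  (1/x)^2 = x^(-2); check: E(5) = 25 but E(1/5) = 1/25.   [not invariant]
(B) 2x + 1  ->  2(1/x) + 1 = (x + 2)/x; check: E(5) = 11 but E(1/5) = 7/5.   [not invariant]
(C) x - 1/x  ->  (1/x) - 1/(1/x) = -x + 1/x; check: E(5) = 24/5 but E(1/5) = -24/5.   [not invariant]
(D) x + 1/x  ->  (1/x) + 1/(1/x), which simplifies back to x + 1/x; check: E(5) = 26/5, E(1/5) = 26/5.   [invariant]

Only (D) is unchanged. E is symmetric under swapping x with f(x) = 1/x, which is exactly what an involution does.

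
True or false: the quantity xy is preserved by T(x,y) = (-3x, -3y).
False

Substitute T(x,y) = (-3x, -3y) into the expression and compare with the original.

Original: xy
After applying T: (-3x)(-3y) = 9xy

This differs from the original xy (difference: 8xy), so the expression is NOT invariant.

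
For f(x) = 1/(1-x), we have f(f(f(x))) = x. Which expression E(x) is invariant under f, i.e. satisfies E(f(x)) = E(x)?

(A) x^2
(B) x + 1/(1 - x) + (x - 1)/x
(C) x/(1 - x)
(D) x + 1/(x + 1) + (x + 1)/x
B

Replace x by f(x) = 1/(1 - x) in each option and simplify. As a quick numerical cross-check, also compare E(3) with E(f(3)) = E(-1/2).

(A) x^2  ->  (1/(1 - x))^2 = (x - 1)^(-2); check: E(3) = 9 but E(-1/2) = 1/4.   [not invariant]
(B) x + 1/(1 - x) + (x - 1)/x  ->  (1/(1 - x)) + 1/(1 - (1/(1 - x))) + ((1/(1 - x)) - 1)/(1/(1 - x)), which simplifies back to x + 1/(1 - x) + (x - 1)/x; check: E(3) = 19/6, E(-1/2) = 19/6.   [invariant]
(C) x/(1 - x)  ->  (1/(1 - x))/(1 - (1/(1 - x))) = -1/x; check: E(3) = -3/2 but E(-1/2) = -1/3.   [not invariant]
(D) x + 1/(x + 1) + (x + 1)/x  ->  (1/(1 - x)) + 1/((1/(1 - x)) + 1) + ((1/(1 - x)) + 1)/(1/(1 - x)) = (-x^3 + 6x^2 - 11x + 7)/(x^2 - 3x + 2); check: E(3) = 55/12 but E(-1/2) = 1/2.   [not invariant]

Only (B) is unchanged. Indeed f(f(x)) = 1/(1 - 1/(1-x)) = (1-x)/(-x) = (x-1)/x, so E(x) = x + f(x) + f(f(x)) is the sum over the whole 3-cycle; applying f just permutes the three terms cyclically (x -> f(x) -> f(f(x)) -> x), leaving the sum unchanged.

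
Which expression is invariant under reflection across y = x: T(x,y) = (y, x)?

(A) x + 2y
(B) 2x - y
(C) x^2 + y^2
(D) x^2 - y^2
C

The map is reflection across y = x: T(x,y) = (y, x).
Substitute the transformed coordinates into each option and compare with the original:
(A) x + 2y  ->  (y) + 2(x) = 2x + y   [differs from x + 2y: not invariant]
(B) 2x - y  ->  2(y) - (x) = -x + 2y   [differs from 2x - y: not invariant]
(C) x^2 + y^2  ->  (y)^2 + (x)^2 = x^2 + y^2   [equals x^2 + y^2: invariant]
(D) x^2 - y^2  ->  (y)^2 - (x)^2 = -x^2 + y^2   [differs from x^2 - y^2: not invariant]

Only option (C), x^2 + y^2, is unchanged by the transformation.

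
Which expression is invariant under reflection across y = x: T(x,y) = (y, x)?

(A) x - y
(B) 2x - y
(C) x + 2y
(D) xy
D

The map is reflection across y = x: T(x,y) = (y, x).
Substitute the transformed coordinates into each option and compare with the original:
(A) x - y  ->  (y) - (x) = -x + y   [differs from x - y: not invariant]
(B) 2x - y  ->  2(y) - (x) = -x + 2y   [differs from 2x - y: not invariant]
(C) x + 2y  ->  (y) + 2(x) = 2x + y   [differs from x + 2y: not invariant]
(D) xy  ->  (y)(x) = xy   [equals xy: invariant]

Only option (D), xy, is unchanged by the transformation.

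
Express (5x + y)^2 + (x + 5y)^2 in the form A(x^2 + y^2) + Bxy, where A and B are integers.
26(x^2 + y^2) + 20xy

Expanding: (5x + y)^2 = 25x^2 + 10xy + y^2
(x + 5y)^2 = x^2 + 10xy + 25y^2
Sum = (25+1)(x^2+y^2) + 20xy = 26(x^2 + y^2) + 20xy
This is symmetric in x and y.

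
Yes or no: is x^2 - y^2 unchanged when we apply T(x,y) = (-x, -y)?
Yes

Substitute T(x,y) = (-x, -y) into the expression and compare with the original.

Original: x^2 - y^2
After applying T: (-x)^2 - (-y)^2 = x^2 - y^2

This is identical to the original x^2 - y^2, so the expression is invariant.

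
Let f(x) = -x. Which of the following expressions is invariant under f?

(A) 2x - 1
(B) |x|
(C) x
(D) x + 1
B

For f(x) = -x:
Applying f replaces x by -x. Since |-x| = |x|, the absolute value is unchanged by f, whereas x -> -x, 2x - 1 -> -2x - 1 and x + 1 -> -x + 1 all change.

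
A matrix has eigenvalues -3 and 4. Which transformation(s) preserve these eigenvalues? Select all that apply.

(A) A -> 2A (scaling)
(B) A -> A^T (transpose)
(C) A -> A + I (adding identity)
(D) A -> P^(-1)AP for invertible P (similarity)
B and D

Eigenvalues are preserved by:
1. Similarity transformations: A -> P^(-1)AP (same characteristic polynomial)
2. Transpose: A^T has the same eigenvalues as A

Eigenvalues are NOT preserved by:
- Adding identity: eigenvalues become -3+1, 4+1
- Scaling: eigenvalues become -6, 8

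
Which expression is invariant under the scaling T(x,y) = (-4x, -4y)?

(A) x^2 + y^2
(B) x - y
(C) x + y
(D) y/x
D

Under the uniform scaling T(x,y) = (-4x, -4y):
Substitute the transformed coordinates into each option and compare with the original:
(A) x^2 + y^2  ->  (-4x)^2 + (-4y)^2 = 16x^2 + 16y^2   [differs from x^2 + y^2: not invariant]
(B) x - y  ->  (-4x) - (-4y) = -4x + 4y   [differs from x - y: not invariant]
(C) x + y  ->  (-4x) + (-4y) = -4x - 4y   [differs from x + y: not invariant]
(D) y/x  ->  (-4y)/(-4x) = y/x   [equals y/x: invariant]

Only option (D), y/x, is unchanged by the transformation.
The common factor -4 cancels in a ratio of coordinates, while sums, products and sums of squares pick up factors of -4 or 16.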